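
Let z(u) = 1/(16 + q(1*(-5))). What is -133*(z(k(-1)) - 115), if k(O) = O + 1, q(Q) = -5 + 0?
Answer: 168112/11 ≈ 15283.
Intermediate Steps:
q(Q) = -5
k(O) = 1 + O
z(u) = 1/11 (z(u) = 1/(16 - 5) = 1/11)
-133*(z(k(-1)) - 115) = -133*(1/11 - 115) = -133*(-1264/11) = 168112/11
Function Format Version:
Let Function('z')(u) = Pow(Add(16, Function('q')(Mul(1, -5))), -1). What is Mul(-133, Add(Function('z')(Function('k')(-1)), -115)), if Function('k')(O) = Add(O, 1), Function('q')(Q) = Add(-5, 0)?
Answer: Rational(168112, 11) ≈ 15283.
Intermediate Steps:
Function('q')(Q) = -5
Function('k')(O) = Add(1, O)
Function('z')(u) = Rational(1, 11) (Function('z')(u) = Pow(Add(16, -5), -1) = Pow(11, -1) = Rational(1, 11))
Mul(-133, Add(Function('z')(Function('k')(-1)), -115)) = Mul(-133, Add(Rational(1, 11), -115)) = Mul(-133, Rational(-1264, 11)) = Rational(168112, 11)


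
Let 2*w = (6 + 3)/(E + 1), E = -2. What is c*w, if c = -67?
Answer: 603/2 ≈ 301.50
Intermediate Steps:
w = -9/2 (w = ((6 + 3)/(-2 + 1))/2 = (9/(-1))/2 = (9*(-1))/2 = (½)*(-9) = -9/2 ≈ -4.5000)
c*w = -67*(-9/2) = 603/2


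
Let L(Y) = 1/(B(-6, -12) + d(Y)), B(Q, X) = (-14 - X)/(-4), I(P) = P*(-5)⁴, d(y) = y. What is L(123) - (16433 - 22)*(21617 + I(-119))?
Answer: 213855449888/247 ≈ 8.6581e+8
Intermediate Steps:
I(P) = 625*P (I(P) = P*625 = 625*P)
B(Q, X) = 7/2 + X/4 (B(Q, X) = (-14 - X)*(-¼) = 7/2 + X/4)
L(Y) = 1/(½ + Y) (L(Y) = 1/((7/2 + (¼)*(-12)) + Y) = 1/((7/2 - 3) + Y) = 1/(½ + Y))
L(123) - (16433 - 22)*(21617 + I(-119)) = 2/(1 + 2*123) - (16433 - 22)*(21617 + 625*(-119)) = 2/(1 + 246) - 16411*(21617 - 74375) = 2/247 - 16411*(-52758) = 2*(1/247) - 1*(-865811538) = 2/247 + 865811538 = 213855449888/247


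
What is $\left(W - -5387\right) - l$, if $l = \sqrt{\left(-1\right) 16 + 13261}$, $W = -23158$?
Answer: $-17771 - \sqrt{13245} \approx -17886.0$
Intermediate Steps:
$l = \sqrt{13245}$ ($l = \sqrt{-16 + 13261} = \sqrt{13245} \approx 115.09$)
$\left(W - -5387\right) - l = \left(-23158 - -5387\right) - \sqrt{13245} = \left(-23158 + 5387\right) - \sqrt{13245} = -17771 - \sqrt{13245}$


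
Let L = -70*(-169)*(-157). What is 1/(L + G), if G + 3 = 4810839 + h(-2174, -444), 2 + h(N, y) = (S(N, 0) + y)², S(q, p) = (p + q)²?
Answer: 1/22333491045748 ≈ 4.4776e-14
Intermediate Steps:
h(N, y) = -2 + (y + N²)² (h(N, y) = -2 + ((0 + N)² + y)² = -2 + (N² + y)² = -2 + (y + N²)²)
L = -1857310 (L = 11830*(-157) = -1857310)
G = 22333492903058 (G = -3 + (4810839 + (-2 + (-444 + (-2174)²)²)) = -3 + (4810839 + (-2 + (-444 + 4726276)²)) = -3 + (4810839 + (-2 + 4725832²)) = -3 + (4810839 + (-2 + 22333488092224)) = -3 + (4810839 + 22333488092222) = -3 + 22333492903061 = 22333492903058)
1/(L + G) = 1/(-1857310 + 22333492903058) = 1/22333491045748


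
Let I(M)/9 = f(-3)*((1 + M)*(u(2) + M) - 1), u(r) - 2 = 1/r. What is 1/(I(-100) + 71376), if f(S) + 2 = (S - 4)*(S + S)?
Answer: 1/3545916 ≈ 2.8201e-7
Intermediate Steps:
u(r) = 2 + 1/r
f(S) = -2 + 2*S*(-4 + S) (f(S) = -2 + (S - 4)*(S + S) = -2 + (-4 + S)*(2*S) = -2 + 2*S*(-4 + S))
I(M) = -360 + 360*(1 + M)*(5/2 + M) (I(M) = 9*((-2 - 8*(-3) + 2*(-3)²)*((1 + M)*((2 + 1/2) + M) - 1)) = 9*((-2 + 24 + 2*9)*((1 + M)*((2 + ½) + M) - 1)) = 9*((-2 + 24 + 18)*((1 + M)*(5/2 + M) - 1)) = 9*(40*(-1 + (1 + M)*(5/2 + M))) = 9*(-40 + 40*(1 + M)*(5/2 + M)) = -360 + 360*(1 + M)*(5/2 + M))
1/(I(-100) + 71376) = 1/((540 + 360*(-100)² + 1260*(-100)) + 71376) = 1/((540 + 360*10000 - 126000) + 71376) = 1/((540 + 3600000 - 126000) + 71376) = 1/(3474540 + 71376) = 1/3545916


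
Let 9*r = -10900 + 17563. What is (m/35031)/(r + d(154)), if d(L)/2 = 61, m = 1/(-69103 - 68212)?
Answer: -1/4148066308685 ≈ -2.4108e-13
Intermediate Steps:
m = -1/137315 (m = 1/(-137315) = -1/137315 ≈ -7.2825e-6)
d(L) = 122 (d(L) = 2*61 = 122)
r = 2221/3 (r = (-10900 + 17563)/9 = (1/9)*6663 = 2221/3 ≈ 740.33)
(m/35031)/(r + d(154)) = (-1/137315/35031)/(2221/3 + 122) = (-1/137315*1/35031)/(2587/3) = -1/4810281765*3/2587 = -1/4148066308685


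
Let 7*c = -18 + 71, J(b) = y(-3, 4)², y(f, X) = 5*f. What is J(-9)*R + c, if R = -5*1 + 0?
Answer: -7822/7 ≈ -1117.4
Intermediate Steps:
J(b) = 225 (J(b) = (5*(-3))² = (-15)² = 225)
c = 53/7 (c = (-18 + 71)/7 = (⅐)*53 = 53/7 ≈ 7.5714)
R = -5 (R = -5 + 0 = -5)
J(-9)*R + c = 225*(-5) + 53/7 = -1125 + 53/7 = -7822/7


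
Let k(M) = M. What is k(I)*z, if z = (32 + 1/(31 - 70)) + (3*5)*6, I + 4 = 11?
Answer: 33299/39 ≈ 853.82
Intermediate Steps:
I = 7 (I = -4 + 11 = 7)
z = 4757/39 (z = (32 + 1/(-39)) + 15*6 = (32 - 1/39) + 90 = 1247/39 + 90 = 4757/39 ≈ 121.97)
k(I)*z = 7*(4757/39) = 33299/39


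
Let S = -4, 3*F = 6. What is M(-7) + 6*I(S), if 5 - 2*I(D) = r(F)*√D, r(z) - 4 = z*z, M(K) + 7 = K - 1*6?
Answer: -5 - 48*I ≈ -5.0 - 48.0*I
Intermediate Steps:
F = 2 (F = (⅓)*6 = 2)
M(K) = -13 + K (M(K) = -7 + (K - 1*6) = -7 + (K - 6) = -7 + (-6 + K) = -13 + K)
r(z) = 4 + z² (r(z) = 4 + z*z = 4 + z²)
I(D) = 5/2 - 4*√D (I(D) = 5/2 - (4 + 2²)*√D/2 = 5/2 - (4 + 4)*√D/2 = 5/2 - 4*√D)
M(-7) + 6*I(S) = (-13 - 7) + 6*(5/2 - 8*I) = -20 + 6*(5/2 - 8*I) = -20 + (15 - 48*I) = -5 - 48*I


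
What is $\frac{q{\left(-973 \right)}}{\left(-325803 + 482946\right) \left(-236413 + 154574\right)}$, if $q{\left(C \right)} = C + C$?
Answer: $\frac{278}{1837203711} \approx 1.5132 \cdot 10^{-7}$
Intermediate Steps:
$q{\left(C \right)} = 2 C$
$\frac{q{\left(-973 \right)}}{\left(-325803 + 482946\right) \left(-236413 + 154574\right)} = \frac{2 \left(-973\right)}{\left(-325803 + 482946\right) \left(-236413 + 154574\right)} = - \frac{1946}{157143 \left(-81839\right)} = - \frac{1946}{-12860425977} = \left(-1946\right) \left(- \frac{1}{12860425977}\right) = \frac{278}{1837203711}$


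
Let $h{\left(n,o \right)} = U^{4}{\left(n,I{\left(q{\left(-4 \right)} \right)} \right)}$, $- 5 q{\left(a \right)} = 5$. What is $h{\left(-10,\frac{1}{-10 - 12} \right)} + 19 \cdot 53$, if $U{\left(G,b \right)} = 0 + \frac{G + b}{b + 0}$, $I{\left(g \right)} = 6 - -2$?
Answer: $\frac{257793}{256} \approx 1007.0$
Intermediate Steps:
$q{\left(a \right)} = -1$ ($q{\left(a \right)} = \left(- \frac{1}{5}\right) 5 = -1$)
$I{\left(g \right)} = 8$ ($I{\left(g \right)} = 6 + 2 = 8$)
$U{\left(G,b \right)} = \frac{G + b}{b}$ ($U{\left(G,b \right)} = 0 + \frac{G + b}{b} = \frac{G + b}{b}$)
$h{\left(n,o \right)} = \left(1 + \frac{n}{8}\right)^{4}$ ($h{\left(n,o \right)} = \left(\frac{n + 8}{8}\right)^{4} = \left(\frac{8 + n}{8}\right)^{4} = \left(1 + \frac{n}{8}\right)^{4}$)
$h{\left(-10,\frac{1}{-10 - 12} \right)} + 19 \cdot 53 = \frac{\left(8 - 10\right)^{4}}{4096} + 19 \cdot 53 = \frac{\left(-2\right)^{4}}{4096} + 1007 = \frac{1}{4096} \cdot 16 + 1007 = \frac{1}{256} + 1007 = \frac{257793}{256}$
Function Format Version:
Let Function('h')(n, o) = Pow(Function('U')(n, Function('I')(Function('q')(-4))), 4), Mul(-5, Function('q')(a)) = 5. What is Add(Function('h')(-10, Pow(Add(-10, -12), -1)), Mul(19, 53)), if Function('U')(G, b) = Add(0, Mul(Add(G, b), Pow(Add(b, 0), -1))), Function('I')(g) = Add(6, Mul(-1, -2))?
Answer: Rational(257793, 256) ≈ 1007.0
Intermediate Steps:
Function('q')(a) = -1 (Function('q')(a) = Mul(Rational(-1, 5), 5) = -1)
Function('I')(g) = 8 (Function('I')(g) = Add(6, 2) = 8)
Function('U')(G, b) = Mul(Pow(b, -1), Add(G, b)) (Function('U')(G, b) = Add(0, Mul(Add(G, b), Pow(b, -1))) = Add(0, Mul(Pow(b, -1), Add(G, b))) = Mul(Pow(b, -1), Add(G, b)))
Function('h')(n, o) = Pow(Add(1, Mul(Rational(1, 8), n)), 4) (Function('h')(n, o) = Pow(Mul(Pow(8, -1), Add(n, 8)), 4) = Pow(Mul(Rational(1, 8), Add(8, n)), 4) = Pow(Add(1, Mul(Rational(1, 8), n)), 4))
Add(Function('h')(-10, Pow(Add(-10, -12), -1)), Mul(19, 53)) = Add(Mul(Rational(1, 4096), Pow(Add(8, -10), 4)), Mul(19, 53)) = Add(Mul(Rational(1, 4096), Pow(-2, 4)), 1007) = Add(Mul(Rational(1, 4096), 16), 1007) = Add(Rational(1, 256), 1007) = Rational(257793, 256)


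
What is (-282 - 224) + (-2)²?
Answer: -502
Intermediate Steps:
(-282 - 224) + (-2)² = -506 + 4 = -502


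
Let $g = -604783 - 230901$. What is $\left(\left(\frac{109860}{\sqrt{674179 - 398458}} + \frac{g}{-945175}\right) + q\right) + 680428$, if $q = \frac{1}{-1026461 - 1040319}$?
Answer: $\frac{265839317326930869}{390693757300} + \frac{36620 \sqrt{275721}}{91907} \approx 6.8064 \cdot 10^{5}$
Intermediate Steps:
$g = -835684$ ($g = -604783 - 230901 = -835684$)
$q = - \frac{1}{2066780}$ ($q = \frac{1}{-2066780} = - \frac{1}{2066780} \approx -4.8384 \cdot 10^{-7}$)
$\left(\left(\frac{109860}{\sqrt{674179 - 398458}} + \frac{g}{-945175}\right) + q\right) + 680428 = \left(\left(\frac{109860}{\sqrt{674179 - 398458}} - \frac{835684}{-945175}\right) - \frac{1}{2066780}\right) + 680428 = \left(\left(\frac{109860}{\sqrt{275721}} - - \frac{835684}{945175}\right) - \frac{1}{2066780}\right) + 680428 = \left(\left(109860 \frac{\sqrt{275721}}{275721} + \frac{835684}{945175}\right) - \frac{1}{2066780}\right) + 680428 = \left(\left(\frac{36620 \sqrt{275721}}{91907} + \frac{835684}{945175}\right) - \frac{1}{2066780}\right) + 680428 = \left(\left(\frac{835684}{945175} + \frac{36620 \sqrt{275721}}{91907}\right) - \frac{1}{2066780}\right) + 680428 = \left(\frac{345434806469}{390693757300} + \frac{36620 \sqrt{275721}}{91907}\right) + 680428 = \frac{265839317326930869}{390693757300} + \frac{36620 \sqrt{275721}}{91907}$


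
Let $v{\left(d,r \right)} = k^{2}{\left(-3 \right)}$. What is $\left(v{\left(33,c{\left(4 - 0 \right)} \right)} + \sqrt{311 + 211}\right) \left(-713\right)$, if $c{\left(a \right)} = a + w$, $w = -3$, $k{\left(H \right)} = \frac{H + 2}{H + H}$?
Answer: $- \frac{713}{36} - 2139 \sqrt{58} \approx -16310.0$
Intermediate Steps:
$k{\left(H \right)} = \frac{2 + H}{2 H}$
$c{\left(a \right)} = -3 + a$ ($c{\left(a \right)} = a - 3 = -3 + a$)
$v{\left(d,r \right)} = \frac{1}{36}$ ($v{\left(d,r \right)} = \left(\frac{2 - 3}{2 \left(-3\right)}\right)^{2} = \left(\frac{1}{2} \left(- \frac{1}{3}\right) \left(-1\right)\right)^{2} = \left(\frac{1}{6}\right)^{2} = \frac{1}{36}$)
$\left(v{\left(33,c{\left(4 - 0 \right)} \right)} + \sqrt{311 + 211}\right) \left(-713\right) = \left(\frac{1}{36} + \sqrt{311 + 211}\right) \left(-713\right) = \left(\frac{1}{36} + \sqrt{522}\right) \left(-713\right) = \left(\frac{1}{36} + 3 \sqrt{58}\right) \left(-713\right) = - \frac{713}{36} - 2139 \sqrt{58}$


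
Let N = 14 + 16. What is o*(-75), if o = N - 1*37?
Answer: 525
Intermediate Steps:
N = 30
o = -7 (o = 30 - 1*37 = 30 - 37 = -7)
o*(-75) = -7*(-75) = 525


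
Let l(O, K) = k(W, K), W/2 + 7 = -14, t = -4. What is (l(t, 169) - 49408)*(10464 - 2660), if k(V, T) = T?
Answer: -384261156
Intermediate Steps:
W = -42 (W = -14 + 2*(-14) = -14 - 28 = -42)
l(O, K) = K
(l(t, 169) - 49408)*(10464 - 2660) = (169 - 49408)*(10464 - 2660) = -49239*7804 = -384261156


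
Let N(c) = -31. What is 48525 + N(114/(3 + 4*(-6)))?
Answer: 48494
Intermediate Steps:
48525 + N(114/(3 + 4*(-6))) = 48525 - 31 = 48494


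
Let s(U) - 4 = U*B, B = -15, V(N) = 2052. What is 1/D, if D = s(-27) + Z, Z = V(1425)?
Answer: 1/2461 ≈ 0.00040634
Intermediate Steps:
Z = 2052
s(U) = 4 - 15*U (s(U) = 4 + U*(-15) = 4 - 15*U)
D = 2461 (D = (4 - 15*(-27)) + 2052 = (4 + 405) + 2052 = 409 + 2052 = 2461)
1/D = 1/2461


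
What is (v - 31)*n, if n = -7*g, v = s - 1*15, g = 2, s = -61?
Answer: 1498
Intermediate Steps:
v = -76 (v = -61 - 1*15 = -61 - 15 = -76)
n = -14 (n = -7*2 = -14)
(v - 31)*n = (-76 - 31)*(-14) = -107*(-14) = 1498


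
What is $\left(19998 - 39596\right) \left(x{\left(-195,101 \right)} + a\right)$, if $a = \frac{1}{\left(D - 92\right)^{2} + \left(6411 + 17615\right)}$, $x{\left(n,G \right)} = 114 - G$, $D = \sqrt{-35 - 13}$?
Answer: $\frac{9799 \left(- 421747 i - 9568 \sqrt{3}\right)}{368 \sqrt{3} + 16221 i} \approx -2.5477 \cdot 10^{5} - 0.023701 i$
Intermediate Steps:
$D = 4 i \sqrt{3}$ ($D = \sqrt{-48} = 4 i \sqrt{3} \approx 6.9282 i$)
$a = \frac{1}{24026 + \left(-92 + 4 i \sqrt{3}\right)^{2}}$ ($a = \frac{1}{\left(4 i \sqrt{3} - 92\right)^{2} + \left(6411 + 17615\right)} = \frac{1}{\left(-92 + 4 i \sqrt{3}\right)^{2} + 24026} = \frac{1}{24026 + \left(-92 + 4 i \sqrt{3}\right)^{2}} \approx 3.0777 \cdot 10^{-5} + 1.2094 \cdot 10^{-6} i$)
$\left(19998 - 39596\right) \left(x{\left(-195,101 \right)} + a\right) = \left(19998 - 39596\right) \left(\left(114 - 101\right) + \frac{i}{2 \left(368 \sqrt{3} + 16221 i\right)}\right) = - 19598 \left(\left(114 - 101\right) + \frac{i}{2 \left(368 \sqrt{3} + 16221 i\right)}\right) = - 19598 \left(13 + \frac{i}{2 \left(368 \sqrt{3} + 16221 i\right)}\right) = -254774 - \frac{9799 i}{368 \sqrt{3} + 16221 i}$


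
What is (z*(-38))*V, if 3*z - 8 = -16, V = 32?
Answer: 9728/3 ≈ 3242.7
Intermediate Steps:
z = -8/3 (z = 8/3 + (⅓)*(-16) = 8/3 - 16/3 = -8/3 ≈ -2.6667)
(z*(-38))*V = -8/3*(-38)*32 = (304/3)*32 = 9728/3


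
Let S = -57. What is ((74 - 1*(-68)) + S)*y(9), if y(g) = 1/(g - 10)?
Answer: -85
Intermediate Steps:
y(g) = 1/(-10 + g)
((74 - 1*(-68)) + S)*y(9) = ((74 - 1*(-68)) - 57)/(-10 + 9) = ((74 + 68) - 57)/(-1) = (142 - 57)*(-1) = 85*(-1) = -85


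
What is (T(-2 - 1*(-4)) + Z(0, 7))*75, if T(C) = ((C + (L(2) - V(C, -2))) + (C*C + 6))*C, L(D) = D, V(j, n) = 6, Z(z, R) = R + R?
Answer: 2250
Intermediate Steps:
Z(z, R) = 2*R
T(C) = C*(2 + C + C**2) (T(C) = ((C + (2 - 1*6)) + (C*C + 6))*C = ((C + (2 - 6)) + (C**2 + 6))*C = ((C - 4) + (6 + C**2))*C = ((-4 + C) + (6 + C**2))*C = (2 + C + C**2)*C = C*(2 + C + C**2))
(T(-2 - 1*(-4)) + Z(0, 7))*75 = ((-2 - 1*(-4))*(2 + (-2 - 1*(-4)) + (-2 - 1*(-4))**2) + 2*7)*75 = ((-2 + 4)*(2 + (-2 + 4) + (-2 + 4)**2) + 14)*75 = (2*(2 + 2 + 2**2) + 14)*75 = (2*(2 + 2 + 4) + 14)*75 = (2*8 + 14)*75 = (16 + 14)*75 = 30*75 = 2250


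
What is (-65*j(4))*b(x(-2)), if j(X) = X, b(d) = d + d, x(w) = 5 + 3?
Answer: -4160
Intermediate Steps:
x(w) = 8
b(d) = 2*d
(-65*j(4))*b(x(-2)) = (-65*4)*(2*8) = -260*16 = -4160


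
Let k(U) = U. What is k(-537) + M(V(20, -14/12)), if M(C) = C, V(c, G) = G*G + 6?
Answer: -19067/36 ≈ -529.64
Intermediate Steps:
V(c, G) = 6 + G**2 (V(c, G) = G**2 + 6 = 6 + G**2)
k(-537) + M(V(20, -14/12)) = -537 + (6 + (-14/12)**2) = -537 + (6 + (-14*1/12)**2) = -537 + (6 + (-7/6)**2) = -537 + (6 + 49/36) = -537 + 265/36 = -19067/36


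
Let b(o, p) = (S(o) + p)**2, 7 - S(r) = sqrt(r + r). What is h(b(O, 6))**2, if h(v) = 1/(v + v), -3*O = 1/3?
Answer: 81/(4*(39 - I*sqrt(2))**4) ≈ 8.6386e-6 + 1.2613e-6*I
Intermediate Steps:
S(r) = 7 - sqrt(2)*sqrt(r) (S(r) = 7 - sqrt(r + r) = 7 - sqrt(2*r) = 7 - sqrt(2)*sqrt(r))
O = -1/9 (O = -1/3/3 = -1/3*1/3 = -1/9 ≈ -0.11111)
b(o, p) = (7 + p - sqrt(2)*sqrt(o))**2 (b(o, p) = ((7 - sqrt(2)*sqrt(o)) + p)**2 = (7 + p - sqrt(2)*sqrt(o))**2)
h(v) = 1/(2*v)
h(b(O, 6))**2 = (1/(2*((7 + 6 - sqrt(2)*sqrt(-1/9))**2)))**2 = (1/(2*((7 + 6 - sqrt(2)*I/3)**2)))**2 = (1/(2*((7 + 6 - I*sqrt(2)/3)**2)))**2 = (1/(2*((13 - I*sqrt(2)/3)**2)))**2 = (1/(2*(13 - I*sqrt(2)/3)**2))**2 = 1/(4*(13 - I*sqrt(2)/3)**4)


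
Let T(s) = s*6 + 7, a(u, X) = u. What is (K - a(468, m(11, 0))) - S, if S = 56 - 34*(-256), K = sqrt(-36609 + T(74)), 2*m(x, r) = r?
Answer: -9228 + I*sqrt(36158) ≈ -9228.0 + 190.15*I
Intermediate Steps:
m(x, r) = r/2
T(s) = 7 + 6*s (T(s) = 6*s + 7 = 7 + 6*s)
K = I*sqrt(36158) (K = sqrt(-36609 + (7 + 6*74)) = sqrt(-36609 + (7 + 444)) = sqrt(-36609 + 451) = sqrt(-36158) = I*sqrt(36158) ≈ 190.15*I)
S = 8760 (S = 56 + 8704 = 8760)
(K - a(468, m(11, 0))) - S = (I*sqrt(36158) - 1*468) - 1*8760 = (I*sqrt(36158) - 468) - 8760 = (-468 + I*sqrt(36158)) - 8760 = -9228 + I*sqrt(36158)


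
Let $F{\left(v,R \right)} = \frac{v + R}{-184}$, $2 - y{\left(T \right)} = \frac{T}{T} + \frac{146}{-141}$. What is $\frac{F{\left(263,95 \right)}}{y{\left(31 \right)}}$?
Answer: $- \frac{25239}{26404} \approx -0.95588$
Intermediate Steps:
$y{\left(T \right)} = \frac{287}{141}$ ($y{\left(T \right)} = 2 - \left(\frac{T}{T} + \frac{146}{-141}\right) = 2 - \left(1 + 146 \left(- \frac{1}{141}\right)\right) = 2 - \left(1 - \frac{146}{141}\right) = 2 - - \frac{5}{141} = 2 + \frac{5}{141} = \frac{287}{141}$)
$F{\left(v,R \right)} = - \frac{R}{184} - \frac{v}{184}$ ($F{\left(v,R \right)} = \left(R + v\right) \left(- \frac{1}{184}\right) = - \frac{R}{184} - \frac{v}{184}$)
$\frac{F{\left(263,95 \right)}}{y{\left(31 \right)}} = \frac{\left(- \frac{1}{184}\right) 95 - \frac{263}{184}}{\frac{287}{141}} = \left(- \frac{95}{184} - \frac{263}{184}\right) \frac{141}{287} = \left(- \frac{179}{92}\right) \frac{141}{287} = - \frac{25239}{26404}$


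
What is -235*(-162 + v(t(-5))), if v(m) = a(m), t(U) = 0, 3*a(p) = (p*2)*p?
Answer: 38070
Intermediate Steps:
a(p) = 2*p**2/3 (a(p) = ((p*2)*p)/3 = ((2*p)*p)/3 = (2*p**2)/3 = 2*p**2/3)
v(m) = 2*m**2/3
-235*(-162 + v(t(-5))) = -235*(-162 + (2/3)*0**2) = -235*(-162 + (2/3)*0) = -235*(-162 + 0) = -235*(-162) = 38070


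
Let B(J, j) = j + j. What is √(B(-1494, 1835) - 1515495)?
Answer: 5*I*√60473 ≈ 1229.6*I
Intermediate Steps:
B(J, j) = 2*j
√(B(-1494, 1835) - 1515495) = √(2*1835 - 1515495) = √(3670 - 1515495) = √(-1511825) = 5*I*√60473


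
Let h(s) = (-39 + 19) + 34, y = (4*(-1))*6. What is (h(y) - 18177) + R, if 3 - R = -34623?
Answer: 16463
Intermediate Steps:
R = 34626 (R = 3 - 1*(-34623) = 3 + 34623 = 34626)
y = -24 (y = -4*6 = -24)
h(s) = 14 (h(s) = -20 + 34 = 14)
(h(y) - 18177) + R = (14 - 18177) + 34626 = -18163 + 34626 = 16463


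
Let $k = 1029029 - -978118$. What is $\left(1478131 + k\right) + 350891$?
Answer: $3836169$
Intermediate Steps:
$k = 2007147$ ($k = 1029029 + 978118 = 2007147$)
$\left(1478131 + k\right) + 350891 = \left(1478131 + 2007147\right) + 350891 = 3485278 + 350891 = 3836169$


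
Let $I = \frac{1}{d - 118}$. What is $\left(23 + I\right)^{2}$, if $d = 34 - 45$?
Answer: $\frac{8797156}{16641} \approx 528.64$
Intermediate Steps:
$d = -11$ ($d = 34 - 45 = -11$)
$I = - \frac{1}{129}$ ($I = \frac{1}{-11 - 118} = \frac{1}{-129} = - \frac{1}{129} \approx -0.0077519$)
$\left(23 + I\right)^{2} = \left(23 - \frac{1}{129}\right)^{2} = \left(\frac{2966}{129}\right)^{2} = \frac{8797156}{16641}$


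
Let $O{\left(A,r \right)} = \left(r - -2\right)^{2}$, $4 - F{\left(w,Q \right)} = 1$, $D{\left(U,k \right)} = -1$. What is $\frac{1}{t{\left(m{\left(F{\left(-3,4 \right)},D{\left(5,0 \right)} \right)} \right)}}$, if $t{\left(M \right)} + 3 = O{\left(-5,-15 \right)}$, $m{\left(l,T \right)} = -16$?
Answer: $\frac{1}{166} \approx 0.0060241$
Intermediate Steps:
$F{\left(w,Q \right)} = 3$ ($F{\left(w,Q \right)} = 4 - 1 = 3$)
$O{\left(A,r \right)} = \left(2 + r\right)^{2}$ ($O{\left(A,r \right)} = \left(r + 2\right)^{2} = \left(2 + r\right)^{2}$)
$t{\left(M \right)} = 166$ ($t{\left(M \right)} = -3 + \left(2 - 15\right)^{2} = -3 + \left(-13\right)^{2} = -3 + 169 = 166$)
$\frac{1}{t{\left(m{\left(F{\left(-3,4 \right)},D{\left(5,0 \right)} \right)} \right)}} = \frac{1}{166}$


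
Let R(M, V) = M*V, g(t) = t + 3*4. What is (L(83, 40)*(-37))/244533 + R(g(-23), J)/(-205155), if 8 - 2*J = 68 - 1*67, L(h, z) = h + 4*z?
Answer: -33065479/903912930 ≈ -0.036580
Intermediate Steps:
J = 7/2 (J = 4 - (68 - 1*67)/2 = 4 - (68 - 67)/2 = 4 - 1/2*1 = 4 - 1/2 = 7/2 ≈ 3.5000)
g(t) = 12 + t (g(t) = t + 12 = 12 + t)
(L(83, 40)*(-37))/244533 + R(g(-23), J)/(-205155) = ((83 + 4*40)*(-37))/244533 + ((12 - 23)*(7/2))/(-205155) = ((83 + 160)*(-37))*(1/244533) - 11*7/2*(-1/205155) = (243*(-37))*(1/244533) - 77/2*(-1/205155) = -8991*1/244533 + 77/410310 = -81/2203 + 77/410310 = -33065479/903912930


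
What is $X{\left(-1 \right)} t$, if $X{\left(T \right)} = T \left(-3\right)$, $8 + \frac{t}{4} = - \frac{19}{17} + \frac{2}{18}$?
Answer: $- \frac{5512}{51} \approx -108.08$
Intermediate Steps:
$t = - \frac{5512}{153}$ ($t = -32 + 4 \left(- \frac{19}{17} + \frac{2}{18}\right) = -32 + 4 \left(\left(-19\right) \frac{1}{17} + 2 \cdot \frac{1}{18}\right) = -32 + 4 \left(- \frac{19}{17} + \frac{1}{9}\right) = -32 + 4 \left(- \frac{154}{153}\right) = -32 - \frac{616}{153} = - \frac{5512}{153} \approx -36.026$)
$X{\left(T \right)} = - 3 T$
$X{\left(-1 \right)} t = \left(-3\right) \left(-1\right) \left(- \frac{5512}{153}\right) = 3 \left(- \frac{5512}{153}\right) = - \frac{5512}{51}$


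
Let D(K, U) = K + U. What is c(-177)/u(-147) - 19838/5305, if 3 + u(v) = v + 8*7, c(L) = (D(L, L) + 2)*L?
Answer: -166193746/249335 ≈ -666.55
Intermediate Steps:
c(L) = L*(2 + 2*L) (c(L) = ((L + L) + 2)*L = (2*L + 2)*L = (2 + 2*L)*L = L*(2 + 2*L))
u(v) = 53 + v (u(v) = -3 + (v + 8*7) = -3 + (v + 56) = -3 + (56 + v) = 53 + v)
c(-177)/u(-147) - 19838/5305 = (2*(-177)*(1 - 177))/(53 - 147) - 19838/5305 = (2*(-177)*(-176))/(-94) - 19838*1/5305 = 62304*(-1/94) - 19838/5305 = -31152/47 - 19838/5305 = -166193746/249335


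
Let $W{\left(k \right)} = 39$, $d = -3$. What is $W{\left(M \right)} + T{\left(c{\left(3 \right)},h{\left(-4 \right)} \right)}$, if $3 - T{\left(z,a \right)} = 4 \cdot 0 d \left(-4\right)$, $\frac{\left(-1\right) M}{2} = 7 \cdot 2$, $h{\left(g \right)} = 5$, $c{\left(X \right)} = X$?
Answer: $42$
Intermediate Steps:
$M = -28$ ($M = - 2 \cdot 7 \cdot 2 = \left(-2\right) 14 = -28$)
$T{\left(z,a \right)} = 3$ ($T{\left(z,a \right)} = 3 - 4 \cdot 0 \left(-3\right) \left(-4\right) = 3 - 0 \left(-3\right) \left(-4\right) = 3 - 0 \left(-4\right) = 3 - 0 = 3 + 0 = 3$)
$W{\left(M \right)} + T{\left(c{\left(3 \right)},h{\left(-4 \right)} \right)} = 39 + 3 = 42$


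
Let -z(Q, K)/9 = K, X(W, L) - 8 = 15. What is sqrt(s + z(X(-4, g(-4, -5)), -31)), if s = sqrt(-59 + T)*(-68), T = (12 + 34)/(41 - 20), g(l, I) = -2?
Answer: sqrt(123039 - 1428*I*sqrt(25053))/21 ≈ 20.767 - 12.34*I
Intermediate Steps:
T = 46/21 ≈ 2.1905
X(W, L) = 23 (X(W, L) = 8 + 15 = 23)
z(Q, K) = -9*K
s = -68*I*sqrt(25053)/21 (s = sqrt(-59 + 46/21)*(-68) = sqrt(-1193/21)*(-68) = (I*sqrt(25053)/21)*(-68) = -68*I*sqrt(25053)/21 ≈ -512.53*I)
sqrt(s + z(X(-4, g(-4, -5)), -31)) = sqrt(-68*I*sqrt(25053)/21 - 9*(-31)) = sqrt(-68*I*sqrt(25053)/21 + 279) = sqrt(279 - 68*I*sqrt(25053)/21)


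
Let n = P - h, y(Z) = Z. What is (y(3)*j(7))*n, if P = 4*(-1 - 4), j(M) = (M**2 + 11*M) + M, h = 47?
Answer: -26733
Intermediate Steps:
j(M) = M**2 + 12*M
P = -20 (P = 4*(-5) = -20)
n = -67 (n = -20 - 1*47 = -20 - 47 = -67)
(y(3)*j(7))*n = (3*(7*(12 + 7)))*(-67) = (3*(7*19))*(-67) = (3*133)*(-67) = 399*(-67) = -26733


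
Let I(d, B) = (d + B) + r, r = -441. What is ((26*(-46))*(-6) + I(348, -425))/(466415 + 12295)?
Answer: 3329/239355 ≈ 0.013908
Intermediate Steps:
I(d, B) = -441 + B + d (I(d, B) = (d + B) - 441 = (B + d) - 441 = -441 + B + d)
((26*(-46))*(-6) + I(348, -425))/(466415 + 12295) = ((26*(-46))*(-6) + (-441 - 425 + 348))/(466415 + 12295) = (-1196*(-6) - 518)/478710 = (7176 - 518)*(1/478710) = 6658*(1/478710) = 3329/239355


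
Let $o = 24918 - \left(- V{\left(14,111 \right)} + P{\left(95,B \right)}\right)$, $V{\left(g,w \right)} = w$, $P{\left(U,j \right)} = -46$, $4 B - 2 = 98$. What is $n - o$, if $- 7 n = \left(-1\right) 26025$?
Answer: $- \frac{149500}{7} \approx -21357.0$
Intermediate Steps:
$B = 25$ ($B = \frac{1}{2} + \frac{1}{4} \cdot 98 = \frac{1}{2} + \frac{49}{2} = 25$)
$n = \frac{26025}{7}$ ($n = - \frac{\left(-1\right) 26025}{7} = \left(- \frac{1}{7}\right) \left(-26025\right) = \frac{26025}{7} \approx 3717.9$)
$o = 25075$ ($o = 24918 + \left(111 - -46\right) = 24918 + \left(111 + 46\right) = 24918 + 157 = 25075$)
$n - o = \frac{26025}{7} - 25075 = - \frac{149500}{7}$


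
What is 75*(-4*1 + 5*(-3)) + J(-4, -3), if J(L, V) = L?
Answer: -1429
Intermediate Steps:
75*(-4*1 + 5*(-3)) + J(-4, -3) = 75*(-4*1 + 5*(-3)) - 4 = 75*(-4 - 15) - 4 = 75*(-19) - 4 = -1425 - 4 = -1429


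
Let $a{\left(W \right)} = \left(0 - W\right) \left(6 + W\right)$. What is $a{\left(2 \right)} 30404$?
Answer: $-486464$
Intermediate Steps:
$a{\left(W \right)} = - W \left(6 + W\right)$
$a{\left(2 \right)} 30404 = \left(-1\right) 2 \left(6 + 2\right) 30404 = \left(-1\right) 2 \cdot 8 \cdot 30404 = \left(-16\right) 30404 = -486464$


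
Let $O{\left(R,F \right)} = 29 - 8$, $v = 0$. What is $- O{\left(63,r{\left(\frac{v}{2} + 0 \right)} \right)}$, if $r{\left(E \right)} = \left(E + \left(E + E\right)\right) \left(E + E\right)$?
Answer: $-21$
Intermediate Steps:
$r{\left(E \right)} = 6 E^{2}$ ($r{\left(E \right)} = \left(E + 2 E\right) 2 E = 3 E 2 E = 6 E^{2}$)
$O{\left(R,F \right)} = 21$
$- O{\left(63,r{\left(\frac{v}{2} + 0 \right)} \right)} = \left(-1\right) 21 = -21$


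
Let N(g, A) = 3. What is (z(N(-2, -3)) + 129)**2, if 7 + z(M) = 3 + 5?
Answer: 16900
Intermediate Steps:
z(M) = 1 (z(M) = -7 + (3 + 5) = -7 + 8 = 1)
(z(N(-2, -3)) + 129)**2 = (1 + 129)**2 = 130**2 = 16900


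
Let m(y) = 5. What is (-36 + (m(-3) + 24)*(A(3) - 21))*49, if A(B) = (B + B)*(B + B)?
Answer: 19551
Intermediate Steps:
A(B) = 4*B**2 (A(B) = (2*B)*(2*B) = 4*B**2)
(-36 + (m(-3) + 24)*(A(3) - 21))*49 = (-36 + (5 + 24)*(4*3**2 - 21))*49 = (-36 + 29*(4*9 - 21))*49 = (-36 + 29*(36 - 21))*49 = (-36 + 29*15)*49 = (-36 + 435)*49 = 399*49 = 19551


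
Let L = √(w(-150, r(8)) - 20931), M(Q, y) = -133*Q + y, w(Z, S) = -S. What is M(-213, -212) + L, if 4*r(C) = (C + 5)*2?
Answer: 28117 + 25*I*√134/2 ≈ 28117.0 + 144.7*I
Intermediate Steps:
r(C) = 5/2 + C/2 (r(C) = ((C + 5)*2)/4 = ((5 + C)*2)/4 = (10 + 2*C)/4 = 5/2 + C/2)
M(Q, y) = y - 133*Q
L = 25*I*√134/2 (L = √(-(5/2 + (½)*8) - 20931) = √(-(5/2 + 4) - 20931) = √(-1*13/2 - 20931) = √(-13/2 - 20931) = √(-41875/2) = 25*I*√134/2 ≈ 144.7*I)
M(-213, -212) + L = (-212 - 133*(-213)) + 25*I*√134/2 = (-212 + 28329) + 25*I*√134/2 = 28117 + 25*I*√134/2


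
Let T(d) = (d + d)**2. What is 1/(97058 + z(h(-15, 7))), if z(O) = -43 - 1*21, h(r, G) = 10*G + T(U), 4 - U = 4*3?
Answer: 1/96994 ≈ 1.0310e-5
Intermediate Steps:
U = -8 (U = 4 - 4*3 = 4 - 1*12 = 4 - 12 = -8)
T(d) = 4*d**2 (T(d) = (2*d)**2 = 4*d**2)
h(r, G) = 256 + 10*G (h(r, G) = 10*G + 4*(-8)**2 = 10*G + 4*64 = 10*G + 256 = 256 + 10*G)
z(O) = -64 (z(O) = -43 - 21 = -64)
1/(97058 + z(h(-15, 7))) = 1/(97058 - 64) = 1/96994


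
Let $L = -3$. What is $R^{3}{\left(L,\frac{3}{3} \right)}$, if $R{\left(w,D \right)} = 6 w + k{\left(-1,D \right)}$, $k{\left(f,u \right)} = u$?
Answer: $-4913$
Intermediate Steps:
$R{\left(w,D \right)} = D + 6 w$ ($R{\left(w,D \right)} = 6 w + D = D + 6 w$)
$R^{3}{\left(L,\frac{3}{3} \right)} = \left(\frac{3}{3} + 6 \left(-3\right)\right)^{3} = \left(3 \cdot \frac{1}{3} - 18\right)^{3} = \left(1 - 18\right)^{3} = \left(-17\right)^{3} = -4913$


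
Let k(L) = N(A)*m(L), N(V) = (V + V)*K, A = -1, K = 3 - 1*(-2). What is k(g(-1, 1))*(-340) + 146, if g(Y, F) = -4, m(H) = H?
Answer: -13454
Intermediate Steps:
K = 5 (K = 3 + 2 = 5)
N(V) = 10*V (N(V) = (V + V)*5 = (2*V)*5 = 10*V)
k(L) = -10*L (k(L) = (10*(-1))*L = -10*L)
k(g(-1, 1))*(-340) + 146 = -10*(-4)*(-340) + 146 = 40*(-340) + 146 = -13600 + 146 = -13454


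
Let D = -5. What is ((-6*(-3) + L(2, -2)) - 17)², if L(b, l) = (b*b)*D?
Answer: 361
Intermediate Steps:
L(b, l) = -5*b² (L(b, l) = (b*b)*(-5) = b²*(-5) = -5*b²)
((-6*(-3) + L(2, -2)) - 17)² = ((-6*(-3) - 5*2²) - 17)² = ((18 - 5*4) - 17)² = ((18 - 20) - 17)² = (-2 - 17)² = (-19)² = 361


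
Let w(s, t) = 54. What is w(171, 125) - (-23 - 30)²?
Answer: -2755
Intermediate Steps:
w(171, 125) - (-23 - 30)² = 54 - (-23 - 30)² = 54 - 1*(-53)² = 54 - 1*2809 = 54 - 2809 = -2755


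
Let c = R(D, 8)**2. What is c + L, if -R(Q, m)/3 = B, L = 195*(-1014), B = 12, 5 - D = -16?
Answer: -196434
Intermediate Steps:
D = 21 (D = 5 - 1*(-16) = 5 + 16 = 21)
L = -197730
R(Q, m) = -36 (R(Q, m) = -3*12 = -36)
c = 1296 (c = (-36)**2 = 1296)
c + L = 1296 - 197730 = -196434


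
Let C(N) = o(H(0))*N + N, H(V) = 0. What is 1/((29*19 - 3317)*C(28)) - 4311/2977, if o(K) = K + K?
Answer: -333881305/230562696 ≈ -1.4481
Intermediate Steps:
o(K) = 2*K
C(N) = N (C(N) = (2*0)*N + N = 0*N + N = 0 + N = N)
1/((29*19 - 3317)*C(28)) - 4311/2977 = 1/((29*19 - 3317)*28) - 4311/2977 = (1/28)/(551 - 3317) - 4311*1/2977 = (1/28)/(-2766) - 4311/2977 = -1/2766*1/28 - 4311/2977 = -1/77448 - 4311/2977 = -333881305/230562696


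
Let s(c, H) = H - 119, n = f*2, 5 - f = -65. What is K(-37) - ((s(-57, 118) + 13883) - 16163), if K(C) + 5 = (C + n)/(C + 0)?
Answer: 84109/37 ≈ 2273.2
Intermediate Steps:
f = 70 (f = 5 - 1*(-65) = 5 + 65 = 70)
n = 140 (n = 70*2 = 140)
s(c, H) = -119 + H
K(C) = -5 + (140 + C)/C (K(C) = -5 + (C + 140)/(C + 0) = -5 + (140 + C)/C)
K(-37) - ((s(-57, 118) + 13883) - 16163) = (-4 + 140/(-37)) - (((-119 + 118) + 13883) - 16163) = (-4 + 140*(-1/37)) - ((-1 + 13883) - 16163) = (-4 - 140/37) - (13882 - 16163) = -288/37 - 1*(-2281) = -288/37 + 2281 = 84109/37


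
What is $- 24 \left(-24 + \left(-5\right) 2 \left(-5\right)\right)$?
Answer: $-624$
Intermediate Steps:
$- 24 \left(-24 + \left(-5\right) 2 \left(-5\right)\right) = - 24 \left(-24 - -50\right) = - 24 \left(-24 + 50\right) = \left(-24\right) 26 = -624$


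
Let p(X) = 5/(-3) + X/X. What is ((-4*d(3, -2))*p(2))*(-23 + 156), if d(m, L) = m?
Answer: 1064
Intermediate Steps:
p(X) = -⅔ (p(X) = 5*(-⅓) + 1 = -5/3 + 1 = -⅔)
((-4*d(3, -2))*p(2))*(-23 + 156) = (-4*3*(-⅔))*(-23 + 156) = -12*(-⅔)*133 = 8*133 = 1064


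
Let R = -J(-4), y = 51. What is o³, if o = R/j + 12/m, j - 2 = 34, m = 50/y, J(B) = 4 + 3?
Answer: 1274113253321/729000000 ≈ 1747.8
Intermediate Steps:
J(B) = 7
m = 50/51 ≈ 0.98039
j = 36 (j = 2 + 34 = 36)
R = -7 (R = -1*7 = -7)
o = 10841/900 (o = -7/36 + 12/(50/51) = -7*1/36 + 12*(51/50) = -7/36 + 306/25 = 10841/900 ≈ 12.046)
o³ = (10841/900)³ = 1274113253321/729000000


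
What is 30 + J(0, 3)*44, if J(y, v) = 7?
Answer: 338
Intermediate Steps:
30 + J(0, 3)*44 = 30 + 7*44 = 30 + 308 = 338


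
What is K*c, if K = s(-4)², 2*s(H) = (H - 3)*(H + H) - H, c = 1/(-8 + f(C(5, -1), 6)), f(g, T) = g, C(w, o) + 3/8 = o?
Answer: -96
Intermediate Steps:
C(w, o) = -3/8 + o
c = -8/75 (c = 1/(-8 + (-3/8 - 1)) = 1/(-8 - 11/8) = 1/(-75/8) = -8/75 ≈ -0.10667)
s(H) = -H/2 + H*(-3 + H) (s(H) = ((H - 3)*(H + H) - H)/2 = ((-3 + H)*(2*H) - H)/2 = (2*H*(-3 + H) - H)/2 = (-H + 2*H*(-3 + H))/2 = -H/2 + H*(-3 + H))
K = 900 (K = ((½)*(-4)*(-7 + 2*(-4)))² = ((½)*(-4)*(-7 - 8))² = ((½)*(-4)*(-15))² = 30² = 900)
K*c = 900*(-8/75) = -96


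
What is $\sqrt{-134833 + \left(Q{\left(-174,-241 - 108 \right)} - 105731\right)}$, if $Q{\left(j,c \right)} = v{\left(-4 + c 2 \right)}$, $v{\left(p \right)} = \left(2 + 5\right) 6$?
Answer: $i \sqrt{240522} \approx 490.43 i$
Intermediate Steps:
$v{\left(p \right)} = 42$ ($v{\left(p \right)} = 7 \cdot 6 = 42$)
$Q{\left(j,c \right)} = 42$
$\sqrt{-134833 + \left(Q{\left(-174,-241 - 108 \right)} - 105731\right)} = \sqrt{-134833 + \left(42 - 105731\right)} = \sqrt{-134833 - 105689} = \sqrt{-240522} = i \sqrt{240522}$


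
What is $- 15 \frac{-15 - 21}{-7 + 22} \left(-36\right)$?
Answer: $-1296$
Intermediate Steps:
$- 15 \frac{-15 - 21}{-7 + 22} \left(-36\right) = - 15 \left(- \frac{36}{15}\right) \left(-36\right) = - 15 \left(\left(-36\right) \frac{1}{15}\right) \left(-36\right) = \left(-15\right) \left(- \frac{12}{5}\right) \left(-36\right) = 36 \left(-36\right) = -1296$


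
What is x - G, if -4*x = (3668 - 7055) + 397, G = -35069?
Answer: 71633/2 ≈ 35817.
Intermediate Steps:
x = 1495/2 (x = -((3668 - 7055) + 397)/4 = -(-3387 + 397)/4 = -¼*(-2990) = 1495/2 ≈ 747.50)
x - G = 1495/2 - 1*(-35069) = 1495/2 + 35069 = 71633/2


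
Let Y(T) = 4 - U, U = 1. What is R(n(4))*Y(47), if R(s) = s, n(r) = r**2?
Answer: 48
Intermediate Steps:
Y(T) = 3 (Y(T) = 4 - 1*1 = 4 - 1 = 3)
R(n(4))*Y(47) = 4**2*3 = 16*3 = 48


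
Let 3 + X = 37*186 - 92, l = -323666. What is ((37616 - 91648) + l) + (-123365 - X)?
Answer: -507850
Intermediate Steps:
X = 6787 (X = -3 + (37*186 - 92) = -3 + (6882 - 92) = -3 + 6790 = 6787)
((37616 - 91648) + l) + (-123365 - X) = ((37616 - 91648) - 323666) + (-123365 - 1*6787) = (-54032 - 323666) + (-123365 - 6787) = -377698 - 130152 = -507850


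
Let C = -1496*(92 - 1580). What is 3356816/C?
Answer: 209801/139128 ≈ 1.5080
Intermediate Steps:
C = 2226048 (C = -1496*(-1488) = 2226048)
3356816/C = 3356816/2226048 = 3356816*(1/2226048) = 209801/139128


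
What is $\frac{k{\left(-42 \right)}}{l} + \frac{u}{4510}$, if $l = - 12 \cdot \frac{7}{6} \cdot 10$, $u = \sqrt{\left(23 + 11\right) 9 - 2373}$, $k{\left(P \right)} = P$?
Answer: $\frac{3}{10} + \frac{i \sqrt{2067}}{4510} \approx 0.3 + 0.010081 i$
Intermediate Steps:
$u = i \sqrt{2067}$ ($u = \sqrt{34 \cdot 9 - 2373} = \sqrt{306 - 2373} = \sqrt{-2067} = i \sqrt{2067} \approx 45.464 i$)
$l = -140$ ($l = - 12 \cdot 7 \cdot \frac{1}{6} \cdot 10 = \left(-12\right) \frac{7}{6} \cdot 10 = \left(-14\right) 10 = -140$)
$\frac{k{\left(-42 \right)}}{l} + \frac{u}{4510} = - \frac{42}{-140} + \frac{i \sqrt{2067}}{4510} = \left(-42\right) \left(- \frac{1}{140}\right) + i \sqrt{2067} \cdot \frac{1}{4510} = \frac{3}{10} + \frac{i \sqrt{2067}}{4510}$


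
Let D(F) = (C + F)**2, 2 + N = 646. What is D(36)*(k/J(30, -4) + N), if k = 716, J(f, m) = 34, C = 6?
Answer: 19943784/17 ≈ 1.1732e+6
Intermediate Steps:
N = 644 (N = -2 + 646 = 644)
D(F) = (6 + F)**2
D(36)*(k/J(30, -4) + N) = (6 + 36)**2*(716/34 + 644) = 42**2*(716*(1/34) + 644) = 1764*(358/17 + 644) = 1764*(11306/17) = 19943784/17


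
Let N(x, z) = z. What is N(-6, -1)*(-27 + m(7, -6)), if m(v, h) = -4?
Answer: 31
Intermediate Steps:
N(-6, -1)*(-27 + m(7, -6)) = -(-27 - 4) = -1*(-31) = 31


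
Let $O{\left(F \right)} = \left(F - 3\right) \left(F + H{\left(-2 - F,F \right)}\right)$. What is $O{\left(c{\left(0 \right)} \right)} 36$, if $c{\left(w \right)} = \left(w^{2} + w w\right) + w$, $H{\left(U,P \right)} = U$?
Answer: $216$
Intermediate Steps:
$c{\left(w \right)} = w + 2 w^{2}$ ($c{\left(w \right)} = \left(w^{2} + w^{2}\right) + w = 2 w^{2} + w = w + 2 w^{2}$)
$O{\left(F \right)} = 6 - 2 F$ ($O{\left(F \right)} = \left(F - 3\right) \left(F - \left(2 + F\right)\right) = \left(-3 + F\right) \left(-2\right) = 6 - 2 F$)
$O{\left(c{\left(0 \right)} \right)} 36 = \left(6 - 2 \cdot 0 \left(1 + 2 \cdot 0\right)\right) 36 = \left(6 - 2 \cdot 0 \left(1 + 0\right)\right) 36 = \left(6 - 2 \cdot 0 \cdot 1\right) 36 = \left(6 - 0\right) 36 = \left(6 + 0\right) 36 = 6 \cdot 36 = 216$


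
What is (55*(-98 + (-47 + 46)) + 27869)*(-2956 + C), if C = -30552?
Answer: -751383392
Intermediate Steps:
(55*(-98 + (-47 + 46)) + 27869)*(-2956 + C) = (55*(-98 + (-47 + 46)) + 27869)*(-2956 - 30552) = (55*(-98 - 1) + 27869)*(-33508) = (55*(-99) + 27869)*(-33508) = (-5445 + 27869)*(-33508) = 22424*(-33508) = -751383392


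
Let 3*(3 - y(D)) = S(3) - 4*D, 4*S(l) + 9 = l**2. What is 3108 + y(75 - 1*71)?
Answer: 9349/3 ≈ 3116.3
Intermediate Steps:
S(l) = -9/4 + l**2/4
y(D) = 3 + 4*D/3 (y(D) = 3 - ((-9/4 + (1/4)*3**2) - 4*D)/3 = 3 - ((-9/4 + (1/4)*9) - 4*D)/3 = 3 - ((-9/4 + 9/4) - 4*D)/3 = 3 - (0 - 4*D)/3 = 3 - (-4)*D/3 = 3 + 4*D/3)
3108 + y(75 - 1*71) = 3108 + (3 + 4*(75 - 1*71)/3) = 3108 + (3 + 4*(75 - 71)/3) = 3108 + (3 + (4/3)*4) = 3108 + (3 + 16/3) = 3108 + 25/3 = 9349/3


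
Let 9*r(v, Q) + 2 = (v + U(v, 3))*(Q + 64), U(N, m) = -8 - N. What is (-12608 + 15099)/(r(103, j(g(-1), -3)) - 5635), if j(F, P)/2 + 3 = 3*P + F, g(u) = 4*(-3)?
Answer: -22419/50845 ≈ -0.44093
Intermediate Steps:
g(u) = -12
j(F, P) = -6 + 2*F + 6*P (j(F, P) = -6 + 2*(3*P + F) = -6 + 2*(F + 3*P) = -6 + (2*F + 6*P) = -6 + 2*F + 6*P)
r(v, Q) = -514/9 - 8*Q/9 (r(v, Q) = -2/9 + ((v + (-8 - v))*(Q + 64))/9 = -2/9 + (-8*(64 + Q))/9 = -2/9 + (-512 - 8*Q)/9 = -2/9 + (-512/9 - 8*Q/9) = -514/9 - 8*Q/9)
(-12608 + 15099)/(r(103, j(g(-1), -3)) - 5635) = (-12608 + 15099)/((-514/9 - 8*(-6 + 2*(-12) + 6*(-3))/9) - 5635) = 2491/((-514/9 - 8*(-6 - 24 - 18)/9) - 5635) = 2491/((-514/9 - 8/9*(-48)) - 5635) = 2491/((-514/9 + 128/3) - 5635) = 2491/(-130/9 - 5635) = 2491/(-50845/9) = 2491*(-9/50845) = -22419/50845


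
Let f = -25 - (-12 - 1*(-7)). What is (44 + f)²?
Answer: 576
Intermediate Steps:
f = -20 (f = -25 - (-12 + 7) = -25 - 1*(-5) = -25 + 5 = -20)
(44 + f)² = (44 - 20)² = 24² = 576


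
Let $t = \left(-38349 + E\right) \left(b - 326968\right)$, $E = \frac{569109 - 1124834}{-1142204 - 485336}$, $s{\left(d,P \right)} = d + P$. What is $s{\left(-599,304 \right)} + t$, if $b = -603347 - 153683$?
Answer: $\frac{6765662438866423}{162754} \approx 4.157 \cdot 10^{10}$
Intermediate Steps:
$b = -757030$ ($b = -603347 - 153683 = -757030$)
$s{\left(d,P \right)} = P + d$
$E = \frac{111145}{325508}$ ($E = - \frac{555725}{-1627540} = \left(-555725\right) \left(- \frac{1}{1627540}\right) = \frac{111145}{325508} \approx 0.34145$)
$t = \frac{6765662486878853}{162754}$ ($t = \left(-38349 + \frac{111145}{325508}\right) \left(-757030 - 326968\right) = \left(- \frac{12482795147}{325508}\right) \left(-1083998\right) = \frac{6765662486878853}{162754} \approx 4.157 \cdot 10^{10}$)
$s{\left(-599,304 \right)} + t = \left(304 - 599\right) + \frac{6765662486878853}{162754} = -295 + \frac{6765662486878853}{162754} = \frac{6765662438866423}{162754}$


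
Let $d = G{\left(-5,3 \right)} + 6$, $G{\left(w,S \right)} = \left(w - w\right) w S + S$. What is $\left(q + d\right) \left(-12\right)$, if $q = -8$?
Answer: $-12$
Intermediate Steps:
$G{\left(w,S \right)} = S$ ($G{\left(w,S \right)} = 0 w S + S = 0 S + S = 0 + S = S$)
$d = 9$ ($d = 3 + 6 = 9$)
$\left(q + d\right) \left(-12\right) = \left(-8 + 9\right) \left(-12\right) = 1 \left(-12\right) = -12$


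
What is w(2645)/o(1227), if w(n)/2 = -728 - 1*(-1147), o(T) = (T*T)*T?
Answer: 838/1847284083 ≈ 4.5364e-7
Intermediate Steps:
o(T) = T³ (o(T) = T²*T = T³)
w(n) = 838 (w(n) = 2*(-728 - 1*(-1147)) = 2*(-728 + 1147) = 2*419 = 838)
w(2645)/o(1227) = 838/(1227³) = 838/1847284083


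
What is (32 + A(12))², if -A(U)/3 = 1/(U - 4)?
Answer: 64009/64 ≈ 1000.1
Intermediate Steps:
A(U) = -3/(-4 + U) (A(U) = -3/(U - 4) = -3/(-4 + U))
(32 + A(12))² = (32 - 3/(-4 + 12))² = (32 - 3/8)² = (253/8)² = 64009/64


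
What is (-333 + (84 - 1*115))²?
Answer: 132496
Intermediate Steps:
(-333 + (84 - 1*115))² = (-333 + (84 - 115))² = (-333 - 31)² = (-364)² = 132496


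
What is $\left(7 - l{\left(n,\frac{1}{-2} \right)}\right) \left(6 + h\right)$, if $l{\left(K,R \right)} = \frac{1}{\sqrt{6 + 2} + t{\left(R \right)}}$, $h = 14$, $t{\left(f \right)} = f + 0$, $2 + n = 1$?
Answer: $\frac{4300}{31} - \frac{160 \sqrt{2}}{31} \approx 131.41$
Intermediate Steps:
$n = -1$ ($n = -2 + 1 = -1$)
$t{\left(f \right)} = f$
$l{\left(K,R \right)} = \frac{1}{R + 2 \sqrt{2}}$ ($l{\left(K,R \right)} = \frac{1}{\sqrt{6 + 2} + R} = \frac{1}{\sqrt{8} + R} = \frac{1}{2 \sqrt{2} + R} = \frac{1}{R + 2 \sqrt{2}}$)
$\left(7 - l{\left(n,\frac{1}{-2} \right)}\right) \left(6 + h\right) = \left(7 - \frac{1}{\frac{1}{-2} + 2 \sqrt{2}}\right) \left(6 + 14\right) = \left(7 - \frac{1}{- \frac{1}{2} + 2 \sqrt{2}}\right) 20 = 140 - \frac{20}{- \frac{1}{2} + 2 \sqrt{2}}$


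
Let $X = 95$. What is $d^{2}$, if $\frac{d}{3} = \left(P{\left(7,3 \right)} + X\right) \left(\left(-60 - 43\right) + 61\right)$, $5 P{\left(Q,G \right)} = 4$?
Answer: $\frac{3642605316}{25} \approx 1.457 \cdot 10^{8}$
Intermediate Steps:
$P{\left(Q,G \right)} = \frac{4}{5}$ ($P{\left(Q,G \right)} = \frac{1}{5} \cdot 4 = \frac{4}{5}$)
$d = - \frac{60354}{5}$ ($d = 3 \left(\frac{4}{5} + 95\right) \left(\left(-60 - 43\right) + 61\right) = 3 \frac{479 \left(\left(-60 - 43\right) + 61\right)}{5} = 3 \frac{479 \left(-103 + 61\right)}{5} = 3 \cdot \frac{479}{5} \left(-42\right) = 3 \left(- \frac{20118}{5}\right) = - \frac{60354}{5} \approx -12071.0$)
$d^{2} = \left(- \frac{60354}{5}\right)^{2} = \frac{3642605316}{25}$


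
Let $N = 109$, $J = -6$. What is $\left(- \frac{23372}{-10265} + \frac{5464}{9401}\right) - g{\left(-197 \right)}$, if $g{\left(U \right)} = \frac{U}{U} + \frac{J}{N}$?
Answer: $\frac{20123456093}{10518637885} \approx 1.9131$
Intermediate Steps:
$g{\left(U \right)} = \frac{103}{109}$ ($g{\left(U \right)} = \frac{U}{U} - \frac{6}{109} = 1 - \frac{6}{109} = \frac{103}{109}$)
$\left(- \frac{23372}{-10265} + \frac{5464}{9401}\right) - g{\left(-197 \right)} = \left(- \frac{23372}{-10265} + \frac{5464}{9401}\right) - \frac{103}{109} = \left(\left(-23372\right) \left(- \frac{1}{10265}\right) + 5464 \cdot \frac{1}{9401}\right) - \frac{103}{109} = \left(\frac{23372}{10265} + \frac{5464}{9401}\right) - \frac{103}{109} = \frac{275808132}{96501265} - \frac{103}{109} = \frac{20123456093}{10518637885}$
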